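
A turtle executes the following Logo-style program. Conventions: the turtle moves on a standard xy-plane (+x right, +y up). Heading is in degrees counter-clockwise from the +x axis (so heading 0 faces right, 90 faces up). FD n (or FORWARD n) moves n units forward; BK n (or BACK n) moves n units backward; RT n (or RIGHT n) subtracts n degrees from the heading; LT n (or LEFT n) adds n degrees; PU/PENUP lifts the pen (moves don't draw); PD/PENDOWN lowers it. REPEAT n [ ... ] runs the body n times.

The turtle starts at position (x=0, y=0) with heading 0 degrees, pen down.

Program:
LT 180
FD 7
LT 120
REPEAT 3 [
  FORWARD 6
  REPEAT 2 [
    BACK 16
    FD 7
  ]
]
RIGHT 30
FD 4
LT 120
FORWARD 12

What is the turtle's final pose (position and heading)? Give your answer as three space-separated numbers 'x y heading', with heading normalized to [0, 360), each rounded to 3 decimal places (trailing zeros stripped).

Answer: -14.608 33.177 30

Derivation:
Executing turtle program step by step:
Start: pos=(0,0), heading=0, pen down
LT 180: heading 0 -> 180
FD 7: (0,0) -> (-7,0) [heading=180, draw]
LT 120: heading 180 -> 300
REPEAT 3 [
  -- iteration 1/3 --
  FD 6: (-7,0) -> (-4,-5.196) [heading=300, draw]
  REPEAT 2 [
    -- iteration 1/2 --
    BK 16: (-4,-5.196) -> (-12,8.66) [heading=300, draw]
    FD 7: (-12,8.66) -> (-8.5,2.598) [heading=300, draw]
    -- iteration 2/2 --
    BK 16: (-8.5,2.598) -> (-16.5,16.454) [heading=300, draw]
    FD 7: (-16.5,16.454) -> (-13,10.392) [heading=300, draw]
  ]
  -- iteration 2/3 --
  FD 6: (-13,10.392) -> (-10,5.196) [heading=300, draw]
  REPEAT 2 [
    -- iteration 1/2 --
    BK 16: (-10,5.196) -> (-18,19.053) [heading=300, draw]
    FD 7: (-18,19.053) -> (-14.5,12.99) [heading=300, draw]
    -- iteration 2/2 --
    BK 16: (-14.5,12.99) -> (-22.5,26.847) [heading=300, draw]
    FD 7: (-22.5,26.847) -> (-19,20.785) [heading=300, draw]
  ]
  -- iteration 3/3 --
  FD 6: (-19,20.785) -> (-16,15.588) [heading=300, draw]
  REPEAT 2 [
    -- iteration 1/2 --
    BK 16: (-16,15.588) -> (-24,29.445) [heading=300, draw]
    FD 7: (-24,29.445) -> (-20.5,23.383) [heading=300, draw]
    -- iteration 2/2 --
    BK 16: (-20.5,23.383) -> (-28.5,37.239) [heading=300, draw]
    FD 7: (-28.5,37.239) -> (-25,31.177) [heading=300, draw]
  ]
]
RT 30: heading 300 -> 270
FD 4: (-25,31.177) -> (-25,27.177) [heading=270, draw]
LT 120: heading 270 -> 30
FD 12: (-25,27.177) -> (-14.608,33.177) [heading=30, draw]
Final: pos=(-14.608,33.177), heading=30, 18 segment(s) drawn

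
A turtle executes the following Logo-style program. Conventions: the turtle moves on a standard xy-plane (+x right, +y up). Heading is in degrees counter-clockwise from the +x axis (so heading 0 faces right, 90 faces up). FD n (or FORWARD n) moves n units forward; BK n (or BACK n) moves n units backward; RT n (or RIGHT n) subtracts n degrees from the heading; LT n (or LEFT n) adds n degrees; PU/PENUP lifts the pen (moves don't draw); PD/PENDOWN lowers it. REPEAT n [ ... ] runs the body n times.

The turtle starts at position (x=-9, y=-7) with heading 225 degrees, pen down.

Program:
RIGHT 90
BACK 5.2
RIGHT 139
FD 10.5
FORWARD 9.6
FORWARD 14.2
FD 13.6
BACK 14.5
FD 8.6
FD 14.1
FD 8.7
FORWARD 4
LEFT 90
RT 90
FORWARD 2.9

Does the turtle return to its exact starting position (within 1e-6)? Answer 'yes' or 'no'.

Executing turtle program step by step:
Start: pos=(-9,-7), heading=225, pen down
RT 90: heading 225 -> 135
BK 5.2: (-9,-7) -> (-5.323,-10.677) [heading=135, draw]
RT 139: heading 135 -> 356
FD 10.5: (-5.323,-10.677) -> (5.151,-11.409) [heading=356, draw]
FD 9.6: (5.151,-11.409) -> (14.728,-12.079) [heading=356, draw]
FD 14.2: (14.728,-12.079) -> (28.893,-13.07) [heading=356, draw]
FD 13.6: (28.893,-13.07) -> (42.46,-14.018) [heading=356, draw]
BK 14.5: (42.46,-14.018) -> (27.996,-13.007) [heading=356, draw]
FD 8.6: (27.996,-13.007) -> (36.575,-13.607) [heading=356, draw]
FD 14.1: (36.575,-13.607) -> (50.64,-14.59) [heading=356, draw]
FD 8.7: (50.64,-14.59) -> (59.319,-15.197) [heading=356, draw]
FD 4: (59.319,-15.197) -> (63.309,-15.476) [heading=356, draw]
LT 90: heading 356 -> 86
RT 90: heading 86 -> 356
FD 2.9: (63.309,-15.476) -> (66.202,-15.678) [heading=356, draw]
Final: pos=(66.202,-15.678), heading=356, 11 segment(s) drawn

Start position: (-9, -7)
Final position: (66.202, -15.678)
Distance = 75.701; >= 1e-6 -> NOT closed

Answer: no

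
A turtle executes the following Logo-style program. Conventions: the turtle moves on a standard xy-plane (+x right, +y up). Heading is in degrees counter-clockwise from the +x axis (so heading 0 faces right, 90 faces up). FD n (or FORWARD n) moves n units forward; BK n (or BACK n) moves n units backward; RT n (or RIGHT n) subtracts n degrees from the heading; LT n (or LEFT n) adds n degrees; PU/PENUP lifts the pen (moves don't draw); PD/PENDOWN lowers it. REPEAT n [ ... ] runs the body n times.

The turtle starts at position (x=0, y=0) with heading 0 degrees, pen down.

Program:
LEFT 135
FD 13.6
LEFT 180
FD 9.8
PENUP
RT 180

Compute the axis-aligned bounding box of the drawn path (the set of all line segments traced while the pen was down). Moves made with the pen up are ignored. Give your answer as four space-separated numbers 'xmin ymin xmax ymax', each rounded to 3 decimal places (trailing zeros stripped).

Executing turtle program step by step:
Start: pos=(0,0), heading=0, pen down
LT 135: heading 0 -> 135
FD 13.6: (0,0) -> (-9.617,9.617) [heading=135, draw]
LT 180: heading 135 -> 315
FD 9.8: (-9.617,9.617) -> (-2.687,2.687) [heading=315, draw]
PU: pen up
RT 180: heading 315 -> 135
Final: pos=(-2.687,2.687), heading=135, 2 segment(s) drawn

Segment endpoints: x in {-9.617, -2.687, 0}, y in {0, 2.687, 9.617}
xmin=-9.617, ymin=0, xmax=0, ymax=9.617

Answer: -9.617 0 0 9.617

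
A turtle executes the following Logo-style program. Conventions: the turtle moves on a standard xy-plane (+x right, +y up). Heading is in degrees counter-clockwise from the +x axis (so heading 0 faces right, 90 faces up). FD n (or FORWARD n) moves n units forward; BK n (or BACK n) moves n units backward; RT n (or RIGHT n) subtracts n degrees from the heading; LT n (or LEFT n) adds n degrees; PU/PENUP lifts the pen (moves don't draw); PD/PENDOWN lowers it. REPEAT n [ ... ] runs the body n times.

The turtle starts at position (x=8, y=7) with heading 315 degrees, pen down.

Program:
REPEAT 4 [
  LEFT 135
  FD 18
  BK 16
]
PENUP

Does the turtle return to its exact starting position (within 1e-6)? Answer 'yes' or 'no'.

Executing turtle program step by step:
Start: pos=(8,7), heading=315, pen down
REPEAT 4 [
  -- iteration 1/4 --
  LT 135: heading 315 -> 90
  FD 18: (8,7) -> (8,25) [heading=90, draw]
  BK 16: (8,25) -> (8,9) [heading=90, draw]
  -- iteration 2/4 --
  LT 135: heading 90 -> 225
  FD 18: (8,9) -> (-4.728,-3.728) [heading=225, draw]
  BK 16: (-4.728,-3.728) -> (6.586,7.586) [heading=225, draw]
  -- iteration 3/4 --
  LT 135: heading 225 -> 0
  FD 18: (6.586,7.586) -> (24.586,7.586) [heading=0, draw]
  BK 16: (24.586,7.586) -> (8.586,7.586) [heading=0, draw]
  -- iteration 4/4 --
  LT 135: heading 0 -> 135
  FD 18: (8.586,7.586) -> (-4.142,20.314) [heading=135, draw]
  BK 16: (-4.142,20.314) -> (7.172,9) [heading=135, draw]
]
PU: pen up
Final: pos=(7.172,9), heading=135, 8 segment(s) drawn

Start position: (8, 7)
Final position: (7.172, 9)
Distance = 2.165; >= 1e-6 -> NOT closed

Answer: no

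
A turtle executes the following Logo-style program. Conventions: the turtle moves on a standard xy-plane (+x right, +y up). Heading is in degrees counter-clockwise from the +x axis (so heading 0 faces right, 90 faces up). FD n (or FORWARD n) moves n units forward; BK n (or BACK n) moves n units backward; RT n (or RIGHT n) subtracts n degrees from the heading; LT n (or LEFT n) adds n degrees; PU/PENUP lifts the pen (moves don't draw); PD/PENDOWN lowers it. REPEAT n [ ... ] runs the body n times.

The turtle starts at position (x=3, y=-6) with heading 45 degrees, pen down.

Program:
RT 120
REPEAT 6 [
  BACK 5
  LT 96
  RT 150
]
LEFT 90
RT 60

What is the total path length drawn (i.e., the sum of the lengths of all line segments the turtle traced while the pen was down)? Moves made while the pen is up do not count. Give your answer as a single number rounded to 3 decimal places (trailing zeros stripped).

Executing turtle program step by step:
Start: pos=(3,-6), heading=45, pen down
RT 120: heading 45 -> 285
REPEAT 6 [
  -- iteration 1/6 --
  BK 5: (3,-6) -> (1.706,-1.17) [heading=285, draw]
  LT 96: heading 285 -> 21
  RT 150: heading 21 -> 231
  -- iteration 2/6 --
  BK 5: (1.706,-1.17) -> (4.853,2.715) [heading=231, draw]
  LT 96: heading 231 -> 327
  RT 150: heading 327 -> 177
  -- iteration 3/6 --
  BK 5: (4.853,2.715) -> (9.846,2.454) [heading=177, draw]
  LT 96: heading 177 -> 273
  RT 150: heading 273 -> 123
  -- iteration 4/6 --
  BK 5: (9.846,2.454) -> (12.569,-1.74) [heading=123, draw]
  LT 96: heading 123 -> 219
  RT 150: heading 219 -> 69
  -- iteration 5/6 --
  BK 5: (12.569,-1.74) -> (10.777,-6.408) [heading=69, draw]
  LT 96: heading 69 -> 165
  RT 150: heading 165 -> 15
  -- iteration 6/6 --
  BK 5: (10.777,-6.408) -> (5.947,-7.702) [heading=15, draw]
  LT 96: heading 15 -> 111
  RT 150: heading 111 -> 321
]
LT 90: heading 321 -> 51
RT 60: heading 51 -> 351
Final: pos=(5.947,-7.702), heading=351, 6 segment(s) drawn

Segment lengths:
  seg 1: (3,-6) -> (1.706,-1.17), length = 5
  seg 2: (1.706,-1.17) -> (4.853,2.715), length = 5
  seg 3: (4.853,2.715) -> (9.846,2.454), length = 5
  seg 4: (9.846,2.454) -> (12.569,-1.74), length = 5
  seg 5: (12.569,-1.74) -> (10.777,-6.408), length = 5
  seg 6: (10.777,-6.408) -> (5.947,-7.702), length = 5
Total = 30

Answer: 30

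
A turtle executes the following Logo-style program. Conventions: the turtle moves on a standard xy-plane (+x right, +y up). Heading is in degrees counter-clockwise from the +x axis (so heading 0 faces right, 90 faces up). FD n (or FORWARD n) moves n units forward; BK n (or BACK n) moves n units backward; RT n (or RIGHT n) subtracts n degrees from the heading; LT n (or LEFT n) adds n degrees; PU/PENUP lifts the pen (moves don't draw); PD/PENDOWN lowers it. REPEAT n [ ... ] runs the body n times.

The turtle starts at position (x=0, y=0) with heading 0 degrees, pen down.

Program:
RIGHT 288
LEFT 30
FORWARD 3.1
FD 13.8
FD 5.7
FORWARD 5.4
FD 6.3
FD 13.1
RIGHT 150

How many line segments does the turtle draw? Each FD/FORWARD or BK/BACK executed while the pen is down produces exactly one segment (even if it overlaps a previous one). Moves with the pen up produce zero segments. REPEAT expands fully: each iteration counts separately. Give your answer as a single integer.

Executing turtle program step by step:
Start: pos=(0,0), heading=0, pen down
RT 288: heading 0 -> 72
LT 30: heading 72 -> 102
FD 3.1: (0,0) -> (-0.645,3.032) [heading=102, draw]
FD 13.8: (-0.645,3.032) -> (-3.514,16.531) [heading=102, draw]
FD 5.7: (-3.514,16.531) -> (-4.699,22.106) [heading=102, draw]
FD 5.4: (-4.699,22.106) -> (-5.822,27.388) [heading=102, draw]
FD 6.3: (-5.822,27.388) -> (-7.131,33.55) [heading=102, draw]
FD 13.1: (-7.131,33.55) -> (-9.855,46.364) [heading=102, draw]
RT 150: heading 102 -> 312
Final: pos=(-9.855,46.364), heading=312, 6 segment(s) drawn
Segments drawn: 6

Answer: 6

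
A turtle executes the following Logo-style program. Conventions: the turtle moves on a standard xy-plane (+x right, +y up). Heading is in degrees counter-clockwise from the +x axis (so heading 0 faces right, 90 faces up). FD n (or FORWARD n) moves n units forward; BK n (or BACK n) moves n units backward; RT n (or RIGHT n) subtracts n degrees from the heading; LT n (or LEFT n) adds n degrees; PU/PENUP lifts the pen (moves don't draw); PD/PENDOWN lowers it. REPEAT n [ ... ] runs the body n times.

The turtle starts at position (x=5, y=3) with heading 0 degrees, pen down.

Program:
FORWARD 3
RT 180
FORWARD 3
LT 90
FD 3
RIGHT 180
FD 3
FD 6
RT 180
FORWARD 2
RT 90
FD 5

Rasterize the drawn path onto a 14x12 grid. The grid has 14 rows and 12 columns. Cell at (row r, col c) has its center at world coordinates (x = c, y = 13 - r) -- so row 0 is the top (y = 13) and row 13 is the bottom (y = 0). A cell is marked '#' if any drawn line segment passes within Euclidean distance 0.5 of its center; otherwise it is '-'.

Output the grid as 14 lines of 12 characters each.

Segment 0: (5,3) -> (8,3)
Segment 1: (8,3) -> (5,3)
Segment 2: (5,3) -> (5,-0)
Segment 3: (5,-0) -> (5,3)
Segment 4: (5,3) -> (5,9)
Segment 5: (5,9) -> (5,7)
Segment 6: (5,7) -> (-0,7)

Answer: ------------
------------
------------
------------
-----#------
-----#------
######------
-----#------
-----#------
-----#------
-----####---
-----#------
-----#------
-----#------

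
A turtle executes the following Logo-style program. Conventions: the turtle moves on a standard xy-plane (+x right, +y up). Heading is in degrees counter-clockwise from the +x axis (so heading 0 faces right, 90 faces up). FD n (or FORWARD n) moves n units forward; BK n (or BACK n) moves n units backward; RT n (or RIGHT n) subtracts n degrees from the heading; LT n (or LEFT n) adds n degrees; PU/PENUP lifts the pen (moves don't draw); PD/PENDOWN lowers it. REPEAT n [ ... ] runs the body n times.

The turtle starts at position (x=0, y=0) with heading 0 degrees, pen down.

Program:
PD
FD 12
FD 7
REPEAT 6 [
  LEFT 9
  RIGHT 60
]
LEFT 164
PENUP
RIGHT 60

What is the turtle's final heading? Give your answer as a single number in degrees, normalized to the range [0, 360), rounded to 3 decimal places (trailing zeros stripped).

Executing turtle program step by step:
Start: pos=(0,0), heading=0, pen down
PD: pen down
FD 12: (0,0) -> (12,0) [heading=0, draw]
FD 7: (12,0) -> (19,0) [heading=0, draw]
REPEAT 6 [
  -- iteration 1/6 --
  LT 9: heading 0 -> 9
  RT 60: heading 9 -> 309
  -- iteration 2/6 --
  LT 9: heading 309 -> 318
  RT 60: heading 318 -> 258
  -- iteration 3/6 --
  LT 9: heading 258 -> 267
  RT 60: heading 267 -> 207
  -- iteration 4/6 --
  LT 9: heading 207 -> 216
  RT 60: heading 216 -> 156
  -- iteration 5/6 --
  LT 9: heading 156 -> 165
  RT 60: heading 165 -> 105
  -- iteration 6/6 --
  LT 9: heading 105 -> 114
  RT 60: heading 114 -> 54
]
LT 164: heading 54 -> 218
PU: pen up
RT 60: heading 218 -> 158
Final: pos=(19,0), heading=158, 2 segment(s) drawn

Answer: 158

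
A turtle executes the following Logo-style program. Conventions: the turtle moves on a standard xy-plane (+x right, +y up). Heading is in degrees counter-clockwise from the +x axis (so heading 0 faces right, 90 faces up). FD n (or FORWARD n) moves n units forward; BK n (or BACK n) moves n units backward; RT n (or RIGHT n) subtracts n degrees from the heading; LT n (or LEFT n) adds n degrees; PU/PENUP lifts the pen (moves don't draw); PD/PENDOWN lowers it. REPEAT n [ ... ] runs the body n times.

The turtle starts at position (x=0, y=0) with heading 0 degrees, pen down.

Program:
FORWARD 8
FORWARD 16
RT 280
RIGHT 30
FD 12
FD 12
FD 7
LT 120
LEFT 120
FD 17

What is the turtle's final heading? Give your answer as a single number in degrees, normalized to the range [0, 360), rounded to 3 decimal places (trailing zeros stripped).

Executing turtle program step by step:
Start: pos=(0,0), heading=0, pen down
FD 8: (0,0) -> (8,0) [heading=0, draw]
FD 16: (8,0) -> (24,0) [heading=0, draw]
RT 280: heading 0 -> 80
RT 30: heading 80 -> 50
FD 12: (24,0) -> (31.713,9.193) [heading=50, draw]
FD 12: (31.713,9.193) -> (39.427,18.385) [heading=50, draw]
FD 7: (39.427,18.385) -> (43.926,23.747) [heading=50, draw]
LT 120: heading 50 -> 170
LT 120: heading 170 -> 290
FD 17: (43.926,23.747) -> (49.741,7.773) [heading=290, draw]
Final: pos=(49.741,7.773), heading=290, 6 segment(s) drawn

Answer: 290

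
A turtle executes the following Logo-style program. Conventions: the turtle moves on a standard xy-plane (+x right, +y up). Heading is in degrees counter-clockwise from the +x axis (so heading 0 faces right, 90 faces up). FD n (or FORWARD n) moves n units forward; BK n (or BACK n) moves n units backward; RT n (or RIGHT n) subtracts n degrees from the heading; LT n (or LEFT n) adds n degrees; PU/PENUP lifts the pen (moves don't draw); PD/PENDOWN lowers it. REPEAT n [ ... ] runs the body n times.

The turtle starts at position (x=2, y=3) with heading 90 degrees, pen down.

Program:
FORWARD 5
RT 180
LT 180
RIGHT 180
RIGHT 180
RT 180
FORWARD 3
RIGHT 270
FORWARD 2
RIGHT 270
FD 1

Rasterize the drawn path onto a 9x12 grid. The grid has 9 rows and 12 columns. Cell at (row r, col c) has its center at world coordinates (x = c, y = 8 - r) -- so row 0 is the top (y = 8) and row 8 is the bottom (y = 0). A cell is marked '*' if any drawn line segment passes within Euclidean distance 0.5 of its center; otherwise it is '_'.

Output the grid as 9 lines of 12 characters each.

Answer: __*_________
__*_________
__*_*_______
__***_______
__*_________
__*_________
____________
____________
____________

Derivation:
Segment 0: (2,3) -> (2,8)
Segment 1: (2,8) -> (2,5)
Segment 2: (2,5) -> (4,5)
Segment 3: (4,5) -> (4,6)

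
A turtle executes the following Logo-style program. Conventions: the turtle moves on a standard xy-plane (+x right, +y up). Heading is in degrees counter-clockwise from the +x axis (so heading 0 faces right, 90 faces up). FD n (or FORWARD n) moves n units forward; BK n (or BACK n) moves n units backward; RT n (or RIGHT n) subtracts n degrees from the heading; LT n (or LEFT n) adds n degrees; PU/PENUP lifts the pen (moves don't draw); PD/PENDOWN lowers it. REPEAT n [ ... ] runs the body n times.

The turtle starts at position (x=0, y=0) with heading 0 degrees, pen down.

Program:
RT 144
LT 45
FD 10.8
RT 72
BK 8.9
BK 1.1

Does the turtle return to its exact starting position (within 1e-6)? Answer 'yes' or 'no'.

Executing turtle program step by step:
Start: pos=(0,0), heading=0, pen down
RT 144: heading 0 -> 216
LT 45: heading 216 -> 261
FD 10.8: (0,0) -> (-1.689,-10.667) [heading=261, draw]
RT 72: heading 261 -> 189
BK 8.9: (-1.689,-10.667) -> (7.101,-9.275) [heading=189, draw]
BK 1.1: (7.101,-9.275) -> (8.187,-9.103) [heading=189, draw]
Final: pos=(8.187,-9.103), heading=189, 3 segment(s) drawn

Start position: (0, 0)
Final position: (8.187, -9.103)
Distance = 12.243; >= 1e-6 -> NOT closed

Answer: no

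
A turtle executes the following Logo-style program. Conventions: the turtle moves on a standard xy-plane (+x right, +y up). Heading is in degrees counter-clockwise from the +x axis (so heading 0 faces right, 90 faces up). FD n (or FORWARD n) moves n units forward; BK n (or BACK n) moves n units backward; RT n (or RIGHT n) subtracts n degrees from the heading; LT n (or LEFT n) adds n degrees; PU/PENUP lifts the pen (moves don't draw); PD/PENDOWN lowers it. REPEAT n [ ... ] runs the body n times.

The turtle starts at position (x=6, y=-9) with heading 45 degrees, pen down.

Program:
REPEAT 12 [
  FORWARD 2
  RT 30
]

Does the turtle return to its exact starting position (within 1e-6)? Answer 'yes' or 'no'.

Answer: yes

Derivation:
Executing turtle program step by step:
Start: pos=(6,-9), heading=45, pen down
REPEAT 12 [
  -- iteration 1/12 --
  FD 2: (6,-9) -> (7.414,-7.586) [heading=45, draw]
  RT 30: heading 45 -> 15
  -- iteration 2/12 --
  FD 2: (7.414,-7.586) -> (9.346,-7.068) [heading=15, draw]
  RT 30: heading 15 -> 345
  -- iteration 3/12 --
  FD 2: (9.346,-7.068) -> (11.278,-7.586) [heading=345, draw]
  RT 30: heading 345 -> 315
  -- iteration 4/12 --
  FD 2: (11.278,-7.586) -> (12.692,-9) [heading=315, draw]
  RT 30: heading 315 -> 285
  -- iteration 5/12 --
  FD 2: (12.692,-9) -> (13.21,-10.932) [heading=285, draw]
  RT 30: heading 285 -> 255
  -- iteration 6/12 --
  FD 2: (13.21,-10.932) -> (12.692,-12.864) [heading=255, draw]
  RT 30: heading 255 -> 225
  -- iteration 7/12 --
  FD 2: (12.692,-12.864) -> (11.278,-14.278) [heading=225, draw]
  RT 30: heading 225 -> 195
  -- iteration 8/12 --
  FD 2: (11.278,-14.278) -> (9.346,-14.796) [heading=195, draw]
  RT 30: heading 195 -> 165
  -- iteration 9/12 --
  FD 2: (9.346,-14.796) -> (7.414,-14.278) [heading=165, draw]
  RT 30: heading 165 -> 135
  -- iteration 10/12 --
  FD 2: (7.414,-14.278) -> (6,-12.864) [heading=135, draw]
  RT 30: heading 135 -> 105
  -- iteration 11/12 --
  FD 2: (6,-12.864) -> (5.482,-10.932) [heading=105, draw]
  RT 30: heading 105 -> 75
  -- iteration 12/12 --
  FD 2: (5.482,-10.932) -> (6,-9) [heading=75, draw]
  RT 30: heading 75 -> 45
]
Final: pos=(6,-9), heading=45, 12 segment(s) drawn

Start position: (6, -9)
Final position: (6, -9)
Distance = 0; < 1e-6 -> CLOSED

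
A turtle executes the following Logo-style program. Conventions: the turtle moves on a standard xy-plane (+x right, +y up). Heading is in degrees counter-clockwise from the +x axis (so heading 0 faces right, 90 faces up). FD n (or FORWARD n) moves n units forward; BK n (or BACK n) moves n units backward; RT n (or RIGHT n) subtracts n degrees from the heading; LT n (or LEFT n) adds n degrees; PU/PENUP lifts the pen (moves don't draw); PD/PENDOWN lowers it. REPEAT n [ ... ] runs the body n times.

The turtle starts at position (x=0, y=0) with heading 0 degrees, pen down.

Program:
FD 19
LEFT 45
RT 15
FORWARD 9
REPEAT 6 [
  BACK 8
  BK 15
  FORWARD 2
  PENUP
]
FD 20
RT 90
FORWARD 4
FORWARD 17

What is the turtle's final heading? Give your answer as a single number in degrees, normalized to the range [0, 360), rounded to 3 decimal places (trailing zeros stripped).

Executing turtle program step by step:
Start: pos=(0,0), heading=0, pen down
FD 19: (0,0) -> (19,0) [heading=0, draw]
LT 45: heading 0 -> 45
RT 15: heading 45 -> 30
FD 9: (19,0) -> (26.794,4.5) [heading=30, draw]
REPEAT 6 [
  -- iteration 1/6 --
  BK 8: (26.794,4.5) -> (19.866,0.5) [heading=30, draw]
  BK 15: (19.866,0.5) -> (6.876,-7) [heading=30, draw]
  FD 2: (6.876,-7) -> (8.608,-6) [heading=30, draw]
  PU: pen up
  -- iteration 2/6 --
  BK 8: (8.608,-6) -> (1.679,-10) [heading=30, move]
  BK 15: (1.679,-10) -> (-11.311,-17.5) [heading=30, move]
  FD 2: (-11.311,-17.5) -> (-9.579,-16.5) [heading=30, move]
  PU: pen up
  -- iteration 3/6 --
  BK 8: (-9.579,-16.5) -> (-16.507,-20.5) [heading=30, move]
  BK 15: (-16.507,-20.5) -> (-29.497,-28) [heading=30, move]
  FD 2: (-29.497,-28) -> (-27.765,-27) [heading=30, move]
  PU: pen up
  -- iteration 4/6 --
  BK 8: (-27.765,-27) -> (-34.694,-31) [heading=30, move]
  BK 15: (-34.694,-31) -> (-47.684,-38.5) [heading=30, move]
  FD 2: (-47.684,-38.5) -> (-45.952,-37.5) [heading=30, move]
  PU: pen up
  -- iteration 5/6 --
  BK 8: (-45.952,-37.5) -> (-52.88,-41.5) [heading=30, move]
  BK 15: (-52.88,-41.5) -> (-65.87,-49) [heading=30, move]
  FD 2: (-65.87,-49) -> (-64.138,-48) [heading=30, move]
  PU: pen up
  -- iteration 6/6 --
  BK 8: (-64.138,-48) -> (-71.067,-52) [heading=30, move]
  BK 15: (-71.067,-52) -> (-84.057,-59.5) [heading=30, move]
  FD 2: (-84.057,-59.5) -> (-82.325,-58.5) [heading=30, move]
  PU: pen up
]
FD 20: (-82.325,-58.5) -> (-65.004,-48.5) [heading=30, move]
RT 90: heading 30 -> 300
FD 4: (-65.004,-48.5) -> (-63.004,-51.964) [heading=300, move]
FD 17: (-63.004,-51.964) -> (-54.504,-66.687) [heading=300, move]
Final: pos=(-54.504,-66.687), heading=300, 5 segment(s) drawn

Answer: 300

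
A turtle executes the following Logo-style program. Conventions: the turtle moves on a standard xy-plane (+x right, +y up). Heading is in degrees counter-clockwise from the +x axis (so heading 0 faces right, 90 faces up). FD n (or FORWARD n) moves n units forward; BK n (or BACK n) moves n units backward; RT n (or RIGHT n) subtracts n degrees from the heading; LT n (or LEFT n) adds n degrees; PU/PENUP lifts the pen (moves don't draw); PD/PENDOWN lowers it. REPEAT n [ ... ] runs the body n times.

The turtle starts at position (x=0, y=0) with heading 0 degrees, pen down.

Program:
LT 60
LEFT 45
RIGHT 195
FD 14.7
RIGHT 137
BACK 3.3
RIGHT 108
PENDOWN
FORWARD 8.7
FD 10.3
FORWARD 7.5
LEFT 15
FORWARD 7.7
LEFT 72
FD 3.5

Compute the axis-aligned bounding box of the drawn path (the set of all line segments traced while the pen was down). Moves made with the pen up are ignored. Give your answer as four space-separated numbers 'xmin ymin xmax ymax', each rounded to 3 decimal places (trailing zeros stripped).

Executing turtle program step by step:
Start: pos=(0,0), heading=0, pen down
LT 60: heading 0 -> 60
LT 45: heading 60 -> 105
RT 195: heading 105 -> 270
FD 14.7: (0,0) -> (0,-14.7) [heading=270, draw]
RT 137: heading 270 -> 133
BK 3.3: (0,-14.7) -> (2.251,-17.113) [heading=133, draw]
RT 108: heading 133 -> 25
PD: pen down
FD 8.7: (2.251,-17.113) -> (10.135,-13.437) [heading=25, draw]
FD 10.3: (10.135,-13.437) -> (19.47,-9.084) [heading=25, draw]
FD 7.5: (19.47,-9.084) -> (26.268,-5.914) [heading=25, draw]
LT 15: heading 25 -> 40
FD 7.7: (26.268,-5.914) -> (32.166,-0.965) [heading=40, draw]
LT 72: heading 40 -> 112
FD 3.5: (32.166,-0.965) -> (30.855,2.281) [heading=112, draw]
Final: pos=(30.855,2.281), heading=112, 7 segment(s) drawn

Segment endpoints: x in {0, 0, 2.251, 10.135, 19.47, 26.268, 30.855, 32.166}, y in {-17.113, -14.7, -13.437, -9.084, -5.914, -0.965, 0, 2.281}
xmin=0, ymin=-17.113, xmax=32.166, ymax=2.281

Answer: 0 -17.113 32.166 2.281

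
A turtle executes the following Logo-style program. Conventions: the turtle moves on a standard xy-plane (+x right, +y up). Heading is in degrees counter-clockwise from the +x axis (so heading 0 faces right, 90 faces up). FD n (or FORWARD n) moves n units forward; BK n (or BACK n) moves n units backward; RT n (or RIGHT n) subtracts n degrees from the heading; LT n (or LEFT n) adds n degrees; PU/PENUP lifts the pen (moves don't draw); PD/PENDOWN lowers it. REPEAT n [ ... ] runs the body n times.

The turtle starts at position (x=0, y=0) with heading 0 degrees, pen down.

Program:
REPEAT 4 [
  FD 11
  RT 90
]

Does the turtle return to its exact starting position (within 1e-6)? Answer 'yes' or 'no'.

Executing turtle program step by step:
Start: pos=(0,0), heading=0, pen down
REPEAT 4 [
  -- iteration 1/4 --
  FD 11: (0,0) -> (11,0) [heading=0, draw]
  RT 90: heading 0 -> 270
  -- iteration 2/4 --
  FD 11: (11,0) -> (11,-11) [heading=270, draw]
  RT 90: heading 270 -> 180
  -- iteration 3/4 --
  FD 11: (11,-11) -> (0,-11) [heading=180, draw]
  RT 90: heading 180 -> 90
  -- iteration 4/4 --
  FD 11: (0,-11) -> (0,0) [heading=90, draw]
  RT 90: heading 90 -> 0
]
Final: pos=(0,0), heading=0, 4 segment(s) drawn

Start position: (0, 0)
Final position: (0, 0)
Distance = 0; < 1e-6 -> CLOSED

Answer: yes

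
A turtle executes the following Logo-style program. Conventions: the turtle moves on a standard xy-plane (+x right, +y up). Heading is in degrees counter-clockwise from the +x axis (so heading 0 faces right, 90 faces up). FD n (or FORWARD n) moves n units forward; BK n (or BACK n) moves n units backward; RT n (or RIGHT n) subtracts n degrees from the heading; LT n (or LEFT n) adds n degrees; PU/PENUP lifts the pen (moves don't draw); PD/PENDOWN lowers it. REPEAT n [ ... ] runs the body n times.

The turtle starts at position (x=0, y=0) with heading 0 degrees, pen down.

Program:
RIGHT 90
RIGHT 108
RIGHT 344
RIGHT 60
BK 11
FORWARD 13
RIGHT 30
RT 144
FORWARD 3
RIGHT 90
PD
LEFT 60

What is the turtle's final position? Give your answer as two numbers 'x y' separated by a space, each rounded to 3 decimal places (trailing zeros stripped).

Answer: 0.739 -0.721

Derivation:
Executing turtle program step by step:
Start: pos=(0,0), heading=0, pen down
RT 90: heading 0 -> 270
RT 108: heading 270 -> 162
RT 344: heading 162 -> 178
RT 60: heading 178 -> 118
BK 11: (0,0) -> (5.164,-9.712) [heading=118, draw]
FD 13: (5.164,-9.712) -> (-0.939,1.766) [heading=118, draw]
RT 30: heading 118 -> 88
RT 144: heading 88 -> 304
FD 3: (-0.939,1.766) -> (0.739,-0.721) [heading=304, draw]
RT 90: heading 304 -> 214
PD: pen down
LT 60: heading 214 -> 274
Final: pos=(0.739,-0.721), heading=274, 3 segment(s) drawn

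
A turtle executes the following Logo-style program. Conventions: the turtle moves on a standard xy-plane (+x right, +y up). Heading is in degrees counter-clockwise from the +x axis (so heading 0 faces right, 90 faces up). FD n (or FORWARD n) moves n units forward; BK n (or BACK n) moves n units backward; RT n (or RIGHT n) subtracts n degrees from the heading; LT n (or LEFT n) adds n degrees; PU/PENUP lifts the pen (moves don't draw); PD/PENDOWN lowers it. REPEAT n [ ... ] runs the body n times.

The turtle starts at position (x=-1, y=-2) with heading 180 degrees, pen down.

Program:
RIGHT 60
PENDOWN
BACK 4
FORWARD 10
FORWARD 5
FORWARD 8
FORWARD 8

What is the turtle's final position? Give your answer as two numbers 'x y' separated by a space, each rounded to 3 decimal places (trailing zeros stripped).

Answer: -14.5 21.383

Derivation:
Executing turtle program step by step:
Start: pos=(-1,-2), heading=180, pen down
RT 60: heading 180 -> 120
PD: pen down
BK 4: (-1,-2) -> (1,-5.464) [heading=120, draw]
FD 10: (1,-5.464) -> (-4,3.196) [heading=120, draw]
FD 5: (-4,3.196) -> (-6.5,7.526) [heading=120, draw]
FD 8: (-6.5,7.526) -> (-10.5,14.454) [heading=120, draw]
FD 8: (-10.5,14.454) -> (-14.5,21.383) [heading=120, draw]
Final: pos=(-14.5,21.383), heading=120, 5 segment(s) drawn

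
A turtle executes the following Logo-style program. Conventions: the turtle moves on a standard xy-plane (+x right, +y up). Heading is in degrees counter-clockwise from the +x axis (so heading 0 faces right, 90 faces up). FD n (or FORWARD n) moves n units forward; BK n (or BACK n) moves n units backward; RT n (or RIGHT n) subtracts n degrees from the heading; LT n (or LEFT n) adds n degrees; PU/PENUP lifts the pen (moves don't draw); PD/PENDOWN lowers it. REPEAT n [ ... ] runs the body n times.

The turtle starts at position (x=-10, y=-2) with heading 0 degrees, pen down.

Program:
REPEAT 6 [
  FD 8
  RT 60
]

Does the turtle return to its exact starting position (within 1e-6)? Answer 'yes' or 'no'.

Answer: yes

Derivation:
Executing turtle program step by step:
Start: pos=(-10,-2), heading=0, pen down
REPEAT 6 [
  -- iteration 1/6 --
  FD 8: (-10,-2) -> (-2,-2) [heading=0, draw]
  RT 60: heading 0 -> 300
  -- iteration 2/6 --
  FD 8: (-2,-2) -> (2,-8.928) [heading=300, draw]
  RT 60: heading 300 -> 240
  -- iteration 3/6 --
  FD 8: (2,-8.928) -> (-2,-15.856) [heading=240, draw]
  RT 60: heading 240 -> 180
  -- iteration 4/6 --
  FD 8: (-2,-15.856) -> (-10,-15.856) [heading=180, draw]
  RT 60: heading 180 -> 120
  -- iteration 5/6 --
  FD 8: (-10,-15.856) -> (-14,-8.928) [heading=120, draw]
  RT 60: heading 120 -> 60
  -- iteration 6/6 --
  FD 8: (-14,-8.928) -> (-10,-2) [heading=60, draw]
  RT 60: heading 60 -> 0
]
Final: pos=(-10,-2), heading=0, 6 segment(s) drawn

Start position: (-10, -2)
Final position: (-10, -2)
Distance = 0; < 1e-6 -> CLOSED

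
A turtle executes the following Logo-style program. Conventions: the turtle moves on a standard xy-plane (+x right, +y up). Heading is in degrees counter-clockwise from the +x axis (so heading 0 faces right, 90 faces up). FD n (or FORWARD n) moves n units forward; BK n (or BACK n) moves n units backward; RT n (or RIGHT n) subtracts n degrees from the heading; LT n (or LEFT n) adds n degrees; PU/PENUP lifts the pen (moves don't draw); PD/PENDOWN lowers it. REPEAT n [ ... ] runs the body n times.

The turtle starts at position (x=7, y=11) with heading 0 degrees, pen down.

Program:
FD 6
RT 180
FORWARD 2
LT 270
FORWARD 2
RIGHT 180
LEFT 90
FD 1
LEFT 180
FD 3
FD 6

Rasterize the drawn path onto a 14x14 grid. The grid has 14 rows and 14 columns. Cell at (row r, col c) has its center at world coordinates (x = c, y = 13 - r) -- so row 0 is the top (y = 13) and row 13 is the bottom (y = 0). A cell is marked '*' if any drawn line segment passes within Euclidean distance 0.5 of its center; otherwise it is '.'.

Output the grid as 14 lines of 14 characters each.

Segment 0: (7,11) -> (13,11)
Segment 1: (13,11) -> (11,11)
Segment 2: (11,11) -> (11,13)
Segment 3: (11,13) -> (12,13)
Segment 4: (12,13) -> (9,13)
Segment 5: (9,13) -> (3,13)

Answer: ...**********.
...........*..
.......*******
..............
..............
..............
..............
..............
..............
..............
..............
..............
..............
..............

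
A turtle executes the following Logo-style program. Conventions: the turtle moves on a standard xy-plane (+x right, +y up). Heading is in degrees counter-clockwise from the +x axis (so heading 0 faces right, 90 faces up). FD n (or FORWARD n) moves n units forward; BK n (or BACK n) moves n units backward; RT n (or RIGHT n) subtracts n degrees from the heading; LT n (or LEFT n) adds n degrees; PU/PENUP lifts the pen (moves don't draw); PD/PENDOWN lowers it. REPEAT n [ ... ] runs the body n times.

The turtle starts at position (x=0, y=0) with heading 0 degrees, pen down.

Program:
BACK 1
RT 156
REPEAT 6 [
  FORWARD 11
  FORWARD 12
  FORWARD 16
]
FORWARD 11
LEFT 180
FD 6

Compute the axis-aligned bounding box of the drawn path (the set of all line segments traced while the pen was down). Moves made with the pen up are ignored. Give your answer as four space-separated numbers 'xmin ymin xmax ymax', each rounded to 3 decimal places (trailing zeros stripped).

Executing turtle program step by step:
Start: pos=(0,0), heading=0, pen down
BK 1: (0,0) -> (-1,0) [heading=0, draw]
RT 156: heading 0 -> 204
REPEAT 6 [
  -- iteration 1/6 --
  FD 11: (-1,0) -> (-11.049,-4.474) [heading=204, draw]
  FD 12: (-11.049,-4.474) -> (-22.012,-9.355) [heading=204, draw]
  FD 16: (-22.012,-9.355) -> (-36.628,-15.863) [heading=204, draw]
  -- iteration 2/6 --
  FD 11: (-36.628,-15.863) -> (-46.677,-20.337) [heading=204, draw]
  FD 12: (-46.677,-20.337) -> (-57.64,-25.218) [heading=204, draw]
  FD 16: (-57.64,-25.218) -> (-72.257,-31.725) [heading=204, draw]
  -- iteration 3/6 --
  FD 11: (-72.257,-31.725) -> (-82.306,-36.2) [heading=204, draw]
  FD 12: (-82.306,-36.2) -> (-93.268,-41.08) [heading=204, draw]
  FD 16: (-93.268,-41.08) -> (-107.885,-47.588) [heading=204, draw]
  -- iteration 4/6 --
  FD 11: (-107.885,-47.588) -> (-117.934,-52.062) [heading=204, draw]
  FD 12: (-117.934,-52.062) -> (-128.896,-56.943) [heading=204, draw]
  FD 16: (-128.896,-56.943) -> (-143.513,-63.451) [heading=204, draw]
  -- iteration 5/6 --
  FD 11: (-143.513,-63.451) -> (-153.562,-67.925) [heading=204, draw]
  FD 12: (-153.562,-67.925) -> (-164.525,-72.806) [heading=204, draw]
  FD 16: (-164.525,-72.806) -> (-179.141,-79.314) [heading=204, draw]
  -- iteration 6/6 --
  FD 11: (-179.141,-79.314) -> (-189.19,-83.788) [heading=204, draw]
  FD 12: (-189.19,-83.788) -> (-200.153,-88.669) [heading=204, draw]
  FD 16: (-200.153,-88.669) -> (-214.77,-95.176) [heading=204, draw]
]
FD 11: (-214.77,-95.176) -> (-224.819,-99.65) [heading=204, draw]
LT 180: heading 204 -> 24
FD 6: (-224.819,-99.65) -> (-219.337,-97.21) [heading=24, draw]
Final: pos=(-219.337,-97.21), heading=24, 21 segment(s) drawn

Segment endpoints: x in {-224.819, -219.337, -214.77, -200.153, -189.19, -179.141, -164.525, -153.562, -143.513, -128.896, -117.934, -107.885, -93.268, -82.306, -72.257, -57.64, -46.677, -36.628, -22.012, -11.049, -1, 0}, y in {-99.65, -97.21, -95.176, -88.669, -83.788, -79.314, -72.806, -67.925, -63.451, -56.943, -52.062, -47.588, -41.08, -36.2, -31.725, -25.218, -20.337, -15.863, -9.355, -4.474, 0}
xmin=-224.819, ymin=-99.65, xmax=0, ymax=0

Answer: -224.819 -99.65 0 0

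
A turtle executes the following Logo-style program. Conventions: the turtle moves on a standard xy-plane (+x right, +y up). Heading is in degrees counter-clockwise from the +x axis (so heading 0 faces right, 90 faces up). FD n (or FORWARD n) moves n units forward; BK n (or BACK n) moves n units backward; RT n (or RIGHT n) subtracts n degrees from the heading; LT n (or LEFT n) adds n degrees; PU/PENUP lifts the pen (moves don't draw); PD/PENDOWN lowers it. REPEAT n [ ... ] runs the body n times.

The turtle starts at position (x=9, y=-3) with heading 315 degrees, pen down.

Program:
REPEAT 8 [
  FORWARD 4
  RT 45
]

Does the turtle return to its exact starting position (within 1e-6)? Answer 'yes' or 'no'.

Executing turtle program step by step:
Start: pos=(9,-3), heading=315, pen down
REPEAT 8 [
  -- iteration 1/8 --
  FD 4: (9,-3) -> (11.828,-5.828) [heading=315, draw]
  RT 45: heading 315 -> 270
  -- iteration 2/8 --
  FD 4: (11.828,-5.828) -> (11.828,-9.828) [heading=270, draw]
  RT 45: heading 270 -> 225
  -- iteration 3/8 --
  FD 4: (11.828,-9.828) -> (9,-12.657) [heading=225, draw]
  RT 45: heading 225 -> 180
  -- iteration 4/8 --
  FD 4: (9,-12.657) -> (5,-12.657) [heading=180, draw]
  RT 45: heading 180 -> 135
  -- iteration 5/8 --
  FD 4: (5,-12.657) -> (2.172,-9.828) [heading=135, draw]
  RT 45: heading 135 -> 90
  -- iteration 6/8 --
  FD 4: (2.172,-9.828) -> (2.172,-5.828) [heading=90, draw]
  RT 45: heading 90 -> 45
  -- iteration 7/8 --
  FD 4: (2.172,-5.828) -> (5,-3) [heading=45, draw]
  RT 45: heading 45 -> 0
  -- iteration 8/8 --
  FD 4: (5,-3) -> (9,-3) [heading=0, draw]
  RT 45: heading 0 -> 315
]
Final: pos=(9,-3), heading=315, 8 segment(s) drawn

Start position: (9, -3)
Final position: (9, -3)
Distance = 0; < 1e-6 -> CLOSED

Answer: yes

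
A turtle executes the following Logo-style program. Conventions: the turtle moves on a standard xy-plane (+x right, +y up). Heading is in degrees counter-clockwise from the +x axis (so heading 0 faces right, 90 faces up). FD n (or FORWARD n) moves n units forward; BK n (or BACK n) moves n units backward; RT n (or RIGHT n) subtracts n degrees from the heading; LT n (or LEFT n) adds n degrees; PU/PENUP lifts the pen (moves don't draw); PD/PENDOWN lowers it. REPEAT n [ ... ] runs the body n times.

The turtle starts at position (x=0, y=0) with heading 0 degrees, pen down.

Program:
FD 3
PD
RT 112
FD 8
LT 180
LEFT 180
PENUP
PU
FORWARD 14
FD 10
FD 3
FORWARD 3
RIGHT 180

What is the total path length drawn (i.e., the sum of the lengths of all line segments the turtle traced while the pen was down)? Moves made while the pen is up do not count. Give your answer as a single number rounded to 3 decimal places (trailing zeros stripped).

Answer: 11

Derivation:
Executing turtle program step by step:
Start: pos=(0,0), heading=0, pen down
FD 3: (0,0) -> (3,0) [heading=0, draw]
PD: pen down
RT 112: heading 0 -> 248
FD 8: (3,0) -> (0.003,-7.417) [heading=248, draw]
LT 180: heading 248 -> 68
LT 180: heading 68 -> 248
PU: pen up
PU: pen up
FD 14: (0.003,-7.417) -> (-5.241,-20.398) [heading=248, move]
FD 10: (-5.241,-20.398) -> (-8.987,-29.67) [heading=248, move]
FD 3: (-8.987,-29.67) -> (-10.111,-32.451) [heading=248, move]
FD 3: (-10.111,-32.451) -> (-11.235,-35.233) [heading=248, move]
RT 180: heading 248 -> 68
Final: pos=(-11.235,-35.233), heading=68, 2 segment(s) drawn

Segment lengths:
  seg 1: (0,0) -> (3,0), length = 3
  seg 2: (3,0) -> (0.003,-7.417), length = 8
Total = 11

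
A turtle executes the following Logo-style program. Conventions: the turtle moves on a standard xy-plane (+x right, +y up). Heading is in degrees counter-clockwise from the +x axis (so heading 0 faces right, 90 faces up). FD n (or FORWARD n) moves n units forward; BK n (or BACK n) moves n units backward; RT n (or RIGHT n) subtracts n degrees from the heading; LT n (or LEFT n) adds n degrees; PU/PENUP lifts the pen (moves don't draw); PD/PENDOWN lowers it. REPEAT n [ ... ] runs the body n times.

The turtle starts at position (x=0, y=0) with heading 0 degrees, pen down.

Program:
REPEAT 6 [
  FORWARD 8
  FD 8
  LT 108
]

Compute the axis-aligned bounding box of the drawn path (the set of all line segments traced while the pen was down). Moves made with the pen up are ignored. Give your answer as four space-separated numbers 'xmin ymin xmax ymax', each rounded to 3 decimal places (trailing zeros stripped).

Executing turtle program step by step:
Start: pos=(0,0), heading=0, pen down
REPEAT 6 [
  -- iteration 1/6 --
  FD 8: (0,0) -> (8,0) [heading=0, draw]
  FD 8: (8,0) -> (16,0) [heading=0, draw]
  LT 108: heading 0 -> 108
  -- iteration 2/6 --
  FD 8: (16,0) -> (13.528,7.608) [heading=108, draw]
  FD 8: (13.528,7.608) -> (11.056,15.217) [heading=108, draw]
  LT 108: heading 108 -> 216
  -- iteration 3/6 --
  FD 8: (11.056,15.217) -> (4.584,10.515) [heading=216, draw]
  FD 8: (4.584,10.515) -> (-1.889,5.812) [heading=216, draw]
  LT 108: heading 216 -> 324
  -- iteration 4/6 --
  FD 8: (-1.889,5.812) -> (4.584,1.11) [heading=324, draw]
  FD 8: (4.584,1.11) -> (11.056,-3.592) [heading=324, draw]
  LT 108: heading 324 -> 72
  -- iteration 5/6 --
  FD 8: (11.056,-3.592) -> (13.528,4.016) [heading=72, draw]
  FD 8: (13.528,4.016) -> (16,11.625) [heading=72, draw]
  LT 108: heading 72 -> 180
  -- iteration 6/6 --
  FD 8: (16,11.625) -> (8,11.625) [heading=180, draw]
  FD 8: (8,11.625) -> (0,11.625) [heading=180, draw]
  LT 108: heading 180 -> 288
]
Final: pos=(0,11.625), heading=288, 12 segment(s) drawn

Segment endpoints: x in {-1.889, 0, 4.584, 4.584, 8, 11.056, 11.056, 13.528, 13.528, 16}, y in {-3.592, 0, 1.11, 4.016, 5.812, 7.608, 10.515, 11.625, 11.625, 11.625, 15.217}
xmin=-1.889, ymin=-3.592, xmax=16, ymax=15.217

Answer: -1.889 -3.592 16 15.217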